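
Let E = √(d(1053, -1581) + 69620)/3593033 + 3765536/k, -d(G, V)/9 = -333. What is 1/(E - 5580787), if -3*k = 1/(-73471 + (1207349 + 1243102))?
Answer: -346653898350004358406104803/9308286993903340799787997842467425430864 - 3593033*√72617/9308286993903340799787997842467425430864 ≈ -3.7241e-14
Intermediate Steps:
d(G, V) = 2997 (d(G, V) = -9*(-333) = 2997)
k = -1/7130940 (k = -1/(3*(-73471 + (1207349 + 1243102))) = -1/(3*(-73471 + 2450451)) = -⅓/2376980 = -⅓*1/2376980 = -1/7130940 ≈ -1.4023e-7)
E = -26851811283840 + √72617/3593033 (E = √(2997 + 69620)/3593033 + 3765536/(-1/7130940) = √72617*(1/3593033) + 3765536*(-7130940) = √72617/3593033 - 26851811283840 = -26851811283840 + √72617/3593033 ≈ -2.6852e+13)
1/(E - 5580787) = 1/((-26851811283840 + √72617/3593033) - 5580787) = 1/(-26851816864627 + √72617/3593033)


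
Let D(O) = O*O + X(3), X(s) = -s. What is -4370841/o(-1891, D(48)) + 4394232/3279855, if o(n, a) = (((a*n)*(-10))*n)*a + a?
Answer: 92439327110455955127/68996717514123117355 ≈ 1.3398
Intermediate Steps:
D(O) = -3 + O² (D(O) = O*O - 1*3 = O² - 3 = -3 + O²)
o(n, a) = a - 10*a²*n² (o(n, a) = ((-10*a*n)*n)*a + a = (-10*a*n²)*a + a = -10*a²*n² + a = a - 10*a²*n²)
-4370841/o(-1891, D(48)) + 4394232/3279855 = -4370841*1/((1 - 10*(-3 + 48²)*(-1891)²)*(-3 + 48²)) + 4394232/3279855 = -4370841*1/((1 - 10*(-3 + 2304)*3575881)*(-3 + 2304)) + 4394232*(1/3279855) = -4370841*1/(2301*(1 - 10*2301*3575881)) + 1464744/1093285 = -4370841*1/(2301*(1 - 82281021810)) + 1464744/1093285 = -4370841/(2301*(-82281021809)) + 1464744/1093285 = -4370841/(-189328631182509) + 1464744/1093285 = -4370841*(-1/189328631182509) + 1464744/1093285 = 1456947/63109543727503 + 1464744/1093285 = 92439327110455955127/68996717514123117355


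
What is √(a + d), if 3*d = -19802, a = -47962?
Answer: 2*I*√122766/3 ≈ 233.59*I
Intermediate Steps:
d = -19802/3 (d = (⅓)*(-19802) = -19802/3 ≈ -6600.7)
√(a + d) = √(-47962 - 19802/3) = √(-163688/3) = 2*I*√122766/3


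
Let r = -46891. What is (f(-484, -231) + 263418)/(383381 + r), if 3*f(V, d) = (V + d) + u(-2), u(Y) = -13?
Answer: 20777/26565 ≈ 0.78212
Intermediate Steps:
f(V, d) = -13/3 + V/3 + d/3 (f(V, d) = ((V + d) - 13)/3 = (-13 + V + d)/3 = -13/3 + V/3 + d/3)
(f(-484, -231) + 263418)/(383381 + r) = ((-13/3 + (⅓)*(-484) + (⅓)*(-231)) + 263418)/(383381 - 46891) = ((-13/3 - 484/3 - 77) + 263418)/336490 = (-728/3 + 263418)*(1/336490) = (789526/3)*(1/336490) = 20777/26565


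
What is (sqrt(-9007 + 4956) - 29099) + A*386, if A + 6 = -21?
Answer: -39521 + I*sqrt(4051) ≈ -39521.0 + 63.647*I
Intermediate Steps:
A = -27 (A = -6 - 21 = -27)
(sqrt(-9007 + 4956) - 29099) + A*386 = (sqrt(-9007 + 4956) - 29099) - 27*386 = (sqrt(-4051) - 29099) - 10422 = (I*sqrt(4051) - 29099) - 10422 = (-29099 + I*sqrt(4051)) - 10422 = -39521 + I*sqrt(4051)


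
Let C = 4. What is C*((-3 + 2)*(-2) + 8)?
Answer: 40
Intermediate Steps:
C*((-3 + 2)*(-2) + 8) = 4*((-3 + 2)*(-2) + 8) = 4*(-1*(-2) + 8) = 4*(2 + 8) = 4*10 = 40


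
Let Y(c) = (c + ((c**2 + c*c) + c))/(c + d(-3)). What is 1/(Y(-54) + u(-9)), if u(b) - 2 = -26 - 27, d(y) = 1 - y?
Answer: -25/4137 ≈ -0.0060430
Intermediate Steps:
u(b) = -51 (u(b) = 2 + (-26 - 27) = 2 - 53 = -51)
Y(c) = (2*c + 2*c**2)/(4 + c) (Y(c) = (c + ((c**2 + c*c) + c))/(c + (1 - 1*(-3))) = (c + ((c**2 + c**2) + c))/(c + (1 + 3)) = (c + (2*c**2 + c))/(c + 4) = (c + (c + 2*c**2))/(4 + c) = (2*c + 2*c**2)/(4 + c))
1/(Y(-54) + u(-9)) = 1/(2*(-54)*(1 - 54)/(4 - 54) - 51) = 1/(2*(-54)*(-53)/(-50) - 51) = 1/(2*(-54)*(-1/50)*(-53) - 51) = 1/(-2862/25 - 51) = 1/(-4137/25) = -25/4137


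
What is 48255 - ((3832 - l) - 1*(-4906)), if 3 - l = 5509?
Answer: 34011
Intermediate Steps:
l = -5506 (l = 3 - 1*5509 = 3 - 5509 = -5506)
48255 - ((3832 - l) - 1*(-4906)) = 48255 - ((3832 - 1*(-5506)) - 1*(-4906)) = 48255 - ((3832 + 5506) + 4906) = 48255 - (9338 + 4906) = 48255 - 1*14244 = 48255 - 14244 = 34011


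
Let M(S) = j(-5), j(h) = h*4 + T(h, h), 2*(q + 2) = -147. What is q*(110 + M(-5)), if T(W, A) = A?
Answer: -12835/2 ≈ -6417.5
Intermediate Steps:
q = -151/2 (q = -2 + (½)*(-147) = -2 - 147/2 = -151/2 ≈ -75.500)
j(h) = 5*h (j(h) = h*4 + h = 4*h + h = 5*h)
M(S) = -25 (M(S) = 5*(-5) = -25)
q*(110 + M(-5)) = -151*(110 - 25)/2 = -151/2*85 = -12835/2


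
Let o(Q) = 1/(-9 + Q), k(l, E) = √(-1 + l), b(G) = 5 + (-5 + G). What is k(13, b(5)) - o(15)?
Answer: -⅙ + 2*√3 ≈ 3.2974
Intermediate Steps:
b(G) = G
k(13, b(5)) - o(15) = √(-1 + 13) - 1/(-9 + 15) = √12 - 1/6 = 2*√3 - 1*⅙ = 2*√3 - ⅙ = -⅙ + 2*√3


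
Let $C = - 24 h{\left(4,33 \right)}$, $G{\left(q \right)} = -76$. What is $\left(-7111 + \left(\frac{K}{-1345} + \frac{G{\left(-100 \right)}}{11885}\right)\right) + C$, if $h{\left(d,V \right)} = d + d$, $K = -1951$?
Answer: $- \frac{23343548612}{3197065} \approx -7301.6$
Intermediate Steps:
$h{\left(d,V \right)} = 2 d$
$C = -192$ ($C = - 24 \cdot 2 \cdot 4 = \left(-24\right) 8 = -192$)
$\left(-7111 + \left(\frac{K}{-1345} + \frac{G{\left(-100 \right)}}{11885}\right)\right) + C = \left(-7111 - \left(- \frac{1951}{1345} + \frac{76}{11885}\right)\right) - 192 = \left(-7111 - - \frac{4617083}{3197065}\right) - 192 = \left(-7111 + \left(\frac{1951}{1345} - \frac{76}{11885}\right)\right) - 192 = \left(-7111 + \frac{4617083}{3197065}\right) - 192 = - \frac{22729712132}{3197065} - 192 = - \frac{23343548612}{3197065}$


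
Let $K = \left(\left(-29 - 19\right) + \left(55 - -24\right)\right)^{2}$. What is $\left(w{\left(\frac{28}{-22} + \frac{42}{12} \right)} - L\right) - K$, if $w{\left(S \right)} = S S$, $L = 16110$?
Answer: $- \frac{8259963}{484} \approx -17066.0$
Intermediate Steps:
$w{\left(S \right)} = S^{2}$
$K = 961$ ($K = \left(\left(-29 - 19\right) + \left(55 + 24\right)\right)^{2} = \left(-48 + 79\right)^{2} = 31^{2} = 961$)
$\left(w{\left(\frac{28}{-22} + \frac{42}{12} \right)} - L\right) - K = \left(\left(\frac{28}{-22} + \frac{42}{12}\right)^{2} - 16110\right) - 961 = \left(\left(28 \left(- \frac{1}{22}\right) + 42 \cdot \frac{1}{12}\right)^{2} - 16110\right) - 961 = \left(\left(- \frac{14}{11} + \frac{7}{2}\right)^{2} - 16110\right) - 961 = \left(\left(\frac{49}{22}\right)^{2} - 16110\right) - 961 = \left(\frac{2401}{484} - 16110\right) - 961 = - \frac{7794839}{484} - 961 = - \frac{8259963}{484}$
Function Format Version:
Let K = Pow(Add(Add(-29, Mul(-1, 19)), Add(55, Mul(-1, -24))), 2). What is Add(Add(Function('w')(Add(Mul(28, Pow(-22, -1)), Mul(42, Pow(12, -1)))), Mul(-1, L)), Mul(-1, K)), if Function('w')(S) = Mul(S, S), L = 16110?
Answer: Rational(-8259963, 484) ≈ -17066.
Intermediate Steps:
Function('w')(S) = Pow(S, 2)
K = 961 (K = Pow(Add(Add(-29, -19), Add(55, 24)), 2) = Pow(Add(-48, 79), 2) = Pow(31, 2) = 961)
Add(Add(Function('w')(Add(Mul(28, Pow(-22, -1)), Mul(42, Pow(12, -1)))), Mul(-1, L)), Mul(-1, K)) = Add(Add(Pow(Add(Mul(28, Pow(-22, -1)), Mul(42, Pow(12, -1))), 2), Mul(-1, 16110)), Mul(-1, 961)) = Add(Add(Pow(Add(Mul(28, Rational(-1, 22)), Mul(42, Rational(1, 12))), 2), -16110), -961) = Add(Add(Pow(Add(Rational(-14, 11), Rational(7, 2)), 2), -16110), -961) = Add(Add(Pow(Rational(49, 22), 2), -16110), -961) = Add(Add(Rational(2401, 484), -16110), -961) = Add(Rational(-7794839, 484), -961) = Rational(-8259963, 484)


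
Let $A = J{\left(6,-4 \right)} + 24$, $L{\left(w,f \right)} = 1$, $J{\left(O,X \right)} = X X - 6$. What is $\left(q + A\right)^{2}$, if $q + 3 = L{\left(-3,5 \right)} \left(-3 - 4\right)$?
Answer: $576$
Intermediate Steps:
$J{\left(O,X \right)} = -6 + X^{2}$ ($J{\left(O,X \right)} = X^{2} - 6 = -6 + X^{2}$)
$q = -10$ ($q = -3 + 1 \left(-3 - 4\right) = -3 + 1 \left(-7\right) = -3 - 7 = -10$)
$A = 34$ ($A = \left(-6 + \left(-4\right)^{2}\right) + 24 = \left(-6 + 16\right) + 24 = 10 + 24 = 34$)
$\left(q + A\right)^{2} = \left(-10 + 34\right)^{2} = 24^{2} = 576$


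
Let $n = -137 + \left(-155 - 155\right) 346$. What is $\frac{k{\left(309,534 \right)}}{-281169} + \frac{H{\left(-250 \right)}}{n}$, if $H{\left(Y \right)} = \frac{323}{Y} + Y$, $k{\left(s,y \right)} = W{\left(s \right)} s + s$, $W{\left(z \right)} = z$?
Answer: $- \frac{31533651573}{93199713250} \approx -0.33835$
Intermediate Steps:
$n = -107397$ ($n = -137 - 107260 = -107397$)
$k{\left(s,y \right)} = s + s^{2}$ ($k{\left(s,y \right)} = s s + s = s^{2} + s = s + s^{2}$)
$H{\left(Y \right)} = Y + \frac{323}{Y}$
$\frac{k{\left(309,534 \right)}}{-281169} + \frac{H{\left(-250 \right)}}{n} = \frac{309 \left(1 + 309\right)}{-281169} + \frac{-250 + \frac{323}{-250}}{-107397} = 309 \cdot 310 \left(- \frac{1}{281169}\right) + \left(-250 + 323 \left(- \frac{1}{250}\right)\right) \left(- \frac{1}{107397}\right) = 95790 \left(- \frac{1}{281169}\right) + \left(-250 - \frac{323}{250}\right) \left(- \frac{1}{107397}\right) = - \frac{31930}{93723} - - \frac{20941}{8949750} = - \frac{31930}{93723} + \frac{20941}{8949750} = - \frac{31533651573}{93199713250}$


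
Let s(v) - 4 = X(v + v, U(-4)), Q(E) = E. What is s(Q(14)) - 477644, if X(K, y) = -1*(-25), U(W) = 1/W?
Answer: -477615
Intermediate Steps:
X(K, y) = 25
s(v) = 29 (s(v) = 4 + 25 = 29)
s(Q(14)) - 477644 = 29 - 477644 = -477615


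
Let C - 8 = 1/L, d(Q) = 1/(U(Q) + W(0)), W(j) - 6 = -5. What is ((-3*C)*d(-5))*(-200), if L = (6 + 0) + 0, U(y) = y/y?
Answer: 2450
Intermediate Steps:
W(j) = 1 (W(j) = 6 - 5 = 1)
U(y) = 1
d(Q) = ½ (d(Q) = 1/(1 + 1) = 1/2 = ½)
L = 6 (L = 6 + 0 = 6)
C = 49/6 (C = 8 + 1/6 = 8 + ⅙ = 49/6 ≈ 8.1667)
((-3*C)*d(-5))*(-200) = (-3*49/6*(½))*(-200) = -49/2*½*(-200) = -49/4*(-200) = 2450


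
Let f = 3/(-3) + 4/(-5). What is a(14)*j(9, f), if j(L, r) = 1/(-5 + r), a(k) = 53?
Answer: -265/34 ≈ -7.7941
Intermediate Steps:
f = -9/5 (f = 3*(-⅓) + 4*(-⅕) = -1 - ⅘ = -9/5 ≈ -1.8000)
a(14)*j(9, f) = 53/(-5 - 9/5) = 53/(-34/5) = 53*(-5/34) = -265/34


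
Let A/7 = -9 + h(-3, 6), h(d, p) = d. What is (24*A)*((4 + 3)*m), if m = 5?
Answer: -70560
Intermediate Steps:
A = -84 (A = 7*(-9 - 3) = 7*(-12) = -84)
(24*A)*((4 + 3)*m) = (24*(-84))*((4 + 3)*5) = -14112*5 = -2016*35 = -70560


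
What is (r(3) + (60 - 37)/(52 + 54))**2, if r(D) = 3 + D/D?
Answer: 199809/11236 ≈ 17.783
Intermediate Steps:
r(D) = 4 (r(D) = 3 + 1 = 4)
(r(3) + (60 - 37)/(52 + 54))**2 = (4 + (60 - 37)/(52 + 54))**2 = (4 + 23/106)**2 = (447/106)**2 = 199809/11236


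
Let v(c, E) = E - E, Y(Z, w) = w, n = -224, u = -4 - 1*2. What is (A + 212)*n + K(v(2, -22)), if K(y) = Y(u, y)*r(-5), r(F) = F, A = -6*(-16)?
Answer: -68992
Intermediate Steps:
u = -6 (u = -4 - 2 = -6)
A = 96
v(c, E) = 0
K(y) = -5*y (K(y) = y*(-5) = -5*y)
(A + 212)*n + K(v(2, -22)) = (96 + 212)*(-224) - 5*0 = 308*(-224) + 0 = -68992 + 0 = -68992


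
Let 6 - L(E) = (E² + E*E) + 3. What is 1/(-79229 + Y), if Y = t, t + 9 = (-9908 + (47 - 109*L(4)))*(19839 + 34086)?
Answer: -1/361376738 ≈ -2.7672e-9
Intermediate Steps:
L(E) = 3 - 2*E² (L(E) = 6 - ((E² + E*E) + 3) = 6 - ((E² + E²) + 3) = 6 - (2*E² + 3) = 6 - (3 + 2*E²) = 6 + (-3 - 2*E²) = 3 - 2*E²)
t = -361297509 (t = -9 + (-9908 + (47 - 109*(3 - 2*4²)))*(19839 + 34086) = -9 + (-9908 + (47 - 109*(3 - 2*16)))*53925 = -9 + (-9908 + (47 - 109*(3 - 32)))*53925 = -9 + (-9908 + (47 - 109*(-29)))*53925 = -9 + (-9908 + (47 + 3161))*53925 = -9 + (-9908 + 3208)*53925 = -9 - 6700*53925 = -9 - 361297500 = -361297509)
Y = -361297509
1/(-79229 + Y) = 1/(-79229 - 361297509) = 1/(-361376738) = -1/361376738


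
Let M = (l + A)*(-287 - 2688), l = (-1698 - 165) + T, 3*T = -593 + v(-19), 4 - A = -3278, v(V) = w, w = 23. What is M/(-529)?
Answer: 3656275/529 ≈ 6911.7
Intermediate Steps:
v(V) = 23
A = 3282 (A = 4 - 1*(-3278) = 4 + 3278 = 3282)
T = -190 (T = (-593 + 23)/3 = (⅓)*(-570) = -190)
l = -2053 (l = (-1698 - 165) - 190 = -1863 - 190 = -2053)
M = -3656275 (M = (-2053 + 3282)*(-287 - 2688) = 1229*(-2975) = -3656275)
M/(-529) = -3656275/(-529) = -3656275*(-1/529) = 3656275/529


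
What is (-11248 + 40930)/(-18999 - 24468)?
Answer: -9894/14489 ≈ -0.68286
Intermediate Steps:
(-11248 + 40930)/(-18999 - 24468) = 29682/(-43467) = 29682*(-1/43467) = -9894/14489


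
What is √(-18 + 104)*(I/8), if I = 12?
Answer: 3*√86/2 ≈ 13.910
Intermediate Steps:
√(-18 + 104)*(I/8) = √(-18 + 104)*(12/8) = √86*(12*(⅛)) = √86*(3/2) = 3*√86/2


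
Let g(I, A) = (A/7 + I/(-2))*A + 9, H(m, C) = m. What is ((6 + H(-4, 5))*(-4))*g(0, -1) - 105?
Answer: -1247/7 ≈ -178.14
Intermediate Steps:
g(I, A) = 9 + A*(-I/2 + A/7) (g(I, A) = (A*(⅐) + I*(-½))*A + 9 = (A/7 - I/2)*A + 9 = (-I/2 + A/7)*A + 9 = A*(-I/2 + A/7) + 9 = 9 + A*(-I/2 + A/7))
((6 + H(-4, 5))*(-4))*g(0, -1) - 105 = ((6 - 4)*(-4))*(9 + (⅐)*(-1)² - ½*(-1)*0) - 105 = (2*(-4))*(9 + (⅐)*1 + 0) - 105 = -8*(9 + ⅐ + 0) - 105 = -8*64/7 - 105 = -512/7 - 105 = -1247/7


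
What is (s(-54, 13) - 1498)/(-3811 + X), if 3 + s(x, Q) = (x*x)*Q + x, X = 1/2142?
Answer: -77868126/8163161 ≈ -9.5390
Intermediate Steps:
X = 1/2142 ≈ 0.00046685
s(x, Q) = -3 + x + Q*x² (s(x, Q) = -3 + ((x*x)*Q + x) = -3 + (x²*Q + x) = -3 + (Q*x² + x) = -3 + (x + Q*x²) = -3 + x + Q*x²)
(s(-54, 13) - 1498)/(-3811 + X) = ((-3 - 54 + 13*(-54)²) - 1498)/(-3811 + 1/2142) = ((-3 - 54 + 13*2916) - 1498)/(-8163161/2142) = ((-3 - 54 + 37908) - 1498)*(-2142/8163161) = (37851 - 1498)*(-2142/8163161) = 36353*(-2142/8163161) = -77868126/8163161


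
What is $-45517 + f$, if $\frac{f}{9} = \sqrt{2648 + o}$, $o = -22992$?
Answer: $-45517 + 18 i \sqrt{5086} \approx -45517.0 + 1283.7 i$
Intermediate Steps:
$f = 18 i \sqrt{5086}$ ($f = 9 \sqrt{2648 - 22992} = 9 \sqrt{-20344} = 9 \cdot 2 i \sqrt{5086} = 18 i \sqrt{5086} \approx 1283.7 i$)
$-45517 + f = -45517 + 18 i \sqrt{5086}$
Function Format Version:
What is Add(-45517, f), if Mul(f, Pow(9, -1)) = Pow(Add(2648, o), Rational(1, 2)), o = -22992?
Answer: Add(-45517, Mul(18, I, Pow(5086, Rational(1, 2)))) ≈ Add(-45517., Mul(1283.7, I))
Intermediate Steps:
f = Mul(18, I, Pow(5086, Rational(1, 2))) (f = Mul(9, Pow(Add(2648, -22992), Rational(1, 2))) = Mul(9, Pow(-20344, Rational(1, 2))) = Mul(9, Mul(2, I, Pow(5086, Rational(1, 2)))) = Mul(18, I, Pow(5086, Rational(1, 2))) ≈ Mul(1283.7, I))
Add(-45517, f) = Add(-45517, Mul(18, I, Pow(5086, Rational(1, 2))))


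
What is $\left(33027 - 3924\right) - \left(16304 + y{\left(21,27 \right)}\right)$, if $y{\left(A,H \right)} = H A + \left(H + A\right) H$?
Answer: $10936$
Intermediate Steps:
$y{\left(A,H \right)} = A H + H \left(A + H\right)$ ($y{\left(A,H \right)} = A H + \left(A + H\right) H = A H + H \left(A + H\right)$)
$\left(33027 - 3924\right) - \left(16304 + y{\left(21,27 \right)}\right) = \left(33027 - 3924\right) - \left(16304 + 27 \left(27 + 2 \cdot 21\right)\right) = 29103 - \left(16304 + 27 \left(27 + 42\right)\right) = 29103 - \left(16304 + 27 \cdot 69\right) = 29103 - 18167 = 10936$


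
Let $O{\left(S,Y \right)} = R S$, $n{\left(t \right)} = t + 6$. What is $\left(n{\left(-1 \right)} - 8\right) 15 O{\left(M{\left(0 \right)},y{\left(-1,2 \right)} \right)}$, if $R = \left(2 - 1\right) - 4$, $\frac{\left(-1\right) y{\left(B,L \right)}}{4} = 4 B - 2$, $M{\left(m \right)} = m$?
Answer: $0$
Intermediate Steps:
$y{\left(B,L \right)} = 8 - 16 B$ ($y{\left(B,L \right)} = - 4 \left(4 B - 2\right) = - 4 \left(-2 + 4 B\right) = 8 - 16 B$)
$n{\left(t \right)} = 6 + t$
$R = -3$ ($R = 1 - 4 = -3$)
$O{\left(S,Y \right)} = - 3 S$
$\left(n{\left(-1 \right)} - 8\right) 15 O{\left(M{\left(0 \right)},y{\left(-1,2 \right)} \right)} = \left(\left(6 - 1\right) - 8\right) 15 \left(\left(-3\right) 0\right) = \left(5 - 8\right) 15 \cdot 0 = \left(-3\right) 15 \cdot 0 = \left(-45\right) 0 = 0$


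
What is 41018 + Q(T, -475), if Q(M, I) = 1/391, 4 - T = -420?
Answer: 16038039/391 ≈ 41018.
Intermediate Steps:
T = 424 (T = 4 - 1*(-420) = 4 + 420 = 424)
Q(M, I) = 1/391
41018 + Q(T, -475) = 41018 + 1/391 = 16038039/391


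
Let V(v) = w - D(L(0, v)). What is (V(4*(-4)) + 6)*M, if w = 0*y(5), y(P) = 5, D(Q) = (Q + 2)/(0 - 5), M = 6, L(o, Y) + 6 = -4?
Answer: 132/5 ≈ 26.400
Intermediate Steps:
L(o, Y) = -10 (L(o, Y) = -6 - 4 = -10)
D(Q) = -2/5 - Q/5 (D(Q) = (2 + Q)/(-5) = (2 + Q)*(-1/5) = -2/5 - Q/5)
w = 0 (w = 0*5 = 0)
V(v) = -8/5 (V(v) = 0 - (-2/5 - 1/5*(-10)) = 0 - (-2/5 + 2) = 0 - 1*8/5 = 0 - 8/5 = -8/5)
(V(4*(-4)) + 6)*M = (-8/5 + 6)*6 = (22/5)*6 = 132/5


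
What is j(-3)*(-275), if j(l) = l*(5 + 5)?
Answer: 8250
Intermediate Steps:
j(l) = 10*l (j(l) = l*10 = 10*l)
j(-3)*(-275) = (10*(-3))*(-275) = -30*(-275) = 8250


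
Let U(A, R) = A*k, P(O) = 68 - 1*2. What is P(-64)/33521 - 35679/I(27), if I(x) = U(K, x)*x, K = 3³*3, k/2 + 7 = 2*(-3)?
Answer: 399916217/635357034 ≈ 0.62944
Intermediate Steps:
P(O) = 66 (P(O) = 68 - 2 = 66)
k = -26 (k = -14 + 2*(2*(-3)) = -14 + 2*(-6) = -14 - 12 = -26)
K = 81 (K = 27*3 = 81)
U(A, R) = -26*A (U(A, R) = A*(-26) = -26*A)
I(x) = -2106*x (I(x) = (-26*81)*x = -2106*x)
P(-64)/33521 - 35679/I(27) = 66/33521 - 35679/((-2106*27)) = 66*(1/33521) - 35679/(-56862) = 66/33521 - 35679*(-1/56862) = 66/33521 + 11893/18954 = 399916217/635357034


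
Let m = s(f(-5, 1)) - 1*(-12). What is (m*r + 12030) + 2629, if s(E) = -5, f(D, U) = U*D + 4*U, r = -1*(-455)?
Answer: 17844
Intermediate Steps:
r = 455
f(D, U) = 4*U + D*U (f(D, U) = D*U + 4*U = 4*U + D*U)
m = 7 (m = -5 - 1*(-12) = -5 + 12 = 7)
(m*r + 12030) + 2629 = (7*455 + 12030) + 2629 = (3185 + 12030) + 2629 = 15215 + 2629 = 17844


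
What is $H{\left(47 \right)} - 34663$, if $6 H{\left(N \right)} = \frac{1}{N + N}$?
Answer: $- \frac{19549931}{564} \approx -34663.0$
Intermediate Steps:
$H{\left(N \right)} = \frac{1}{12 N}$ ($H{\left(N \right)} = \frac{1}{6 \left(N + N\right)} = \frac{1}{6 \cdot 2 N} = \frac{\frac{1}{2} \frac{1}{N}}{6} = \frac{1}{12 N}$)
$H{\left(47 \right)} - 34663 = \frac{1}{12 \cdot 47} - 34663 = \frac{1}{12} \cdot \frac{1}{47} - 34663 = \frac{1}{564} - 34663 = - \frac{19549931}{564}$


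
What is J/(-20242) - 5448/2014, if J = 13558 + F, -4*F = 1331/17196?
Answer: -4731795429059/1402072008096 ≈ -3.3749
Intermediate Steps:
F = -1331/68784 (F = -1331/(4*17196) = -1/4*1331/17196 = -1331/68784 ≈ -0.019350)
J = 932572141/68784 (J = 13558 - 1331/68784 = 932572141/68784 ≈ 13558.)
J/(-20242) - 5448/2014 = (932572141/68784)/(-20242) - 5448/2014 = (932572141/68784)*(-1/20242) - 5448*1/2014 = -932572141/1392325728 - 2724/1007 = -4731795429059/1402072008096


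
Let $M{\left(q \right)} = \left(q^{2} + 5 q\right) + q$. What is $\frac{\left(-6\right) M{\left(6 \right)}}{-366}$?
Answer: $\frac{72}{61} \approx 1.1803$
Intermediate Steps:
$M{\left(q \right)} = q^{2} + 6 q$
$\frac{\left(-6\right) M{\left(6 \right)}}{-366} = \frac{\left(-6\right) 6 \left(6 + 6\right)}{-366} = - 6 \cdot 6 \cdot 12 \left(- \frac{1}{366}\right) = \left(-6\right) 72 \left(- \frac{1}{366}\right) = \left(-432\right) \left(- \frac{1}{366}\right) = \frac{72}{61}$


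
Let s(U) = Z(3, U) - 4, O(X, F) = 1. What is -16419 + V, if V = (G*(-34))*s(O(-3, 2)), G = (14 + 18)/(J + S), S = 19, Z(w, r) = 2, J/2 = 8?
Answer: -572489/35 ≈ -16357.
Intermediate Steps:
J = 16 (J = 2*8 = 16)
s(U) = -2 (s(U) = 2 - 4 = -2)
G = 32/35 (G = (14 + 18)/(16 + 19) = 32/35 ≈ 0.91429)
V = 2176/35 (V = ((32/35)*(-34))*(-2) = -1088/35*(-2) = 2176/35 ≈ 62.171)
-16419 + V = -16419 + 2176/35 = -572489/35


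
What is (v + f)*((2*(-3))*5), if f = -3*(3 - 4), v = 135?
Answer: -4140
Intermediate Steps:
f = 3 (f = -3*(-1) = 3)
(v + f)*((2*(-3))*5) = (135 + 3)*((2*(-3))*5) = 138*(-6*5) = 138*(-30) = -4140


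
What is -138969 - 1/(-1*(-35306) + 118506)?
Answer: -21375099829/153812 ≈ -1.3897e+5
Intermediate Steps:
-138969 - 1/(-1*(-35306) + 118506) = -138969 - 1/(35306 + 118506) = -138969 - 1/153812 = -21375099829/153812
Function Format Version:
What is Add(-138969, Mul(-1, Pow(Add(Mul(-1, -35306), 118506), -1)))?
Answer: Rational(-21375099829, 153812) ≈ -1.3897e+5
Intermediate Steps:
Add(-138969, Mul(-1, Pow(Add(Mul(-1, -35306), 118506), -1))) = Add(-138969, Mul(-1, Pow(Add(35306, 118506), -1))) = Add(-138969, Mul(-1, Pow(153812, -1))) = Add(-138969, Mul(-1, Rational(1, 153812))) = Add(-138969, Rational(-1, 153812)) = Rational(-21375099829, 153812)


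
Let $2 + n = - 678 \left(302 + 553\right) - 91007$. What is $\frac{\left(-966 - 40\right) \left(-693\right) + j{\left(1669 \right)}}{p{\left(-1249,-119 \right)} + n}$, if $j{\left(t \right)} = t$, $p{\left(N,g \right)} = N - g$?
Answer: $- \frac{698827}{671829} \approx -1.0402$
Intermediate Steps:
$n = -670699$ ($n = -2 - \left(91007 + 678 \left(302 + 553\right)\right) = -2 - 670697 = -670699$)
$\frac{\left(-966 - 40\right) \left(-693\right) + j{\left(1669 \right)}}{p{\left(-1249,-119 \right)} + n} = \frac{\left(-966 - 40\right) \left(-693\right) + 1669}{\left(-1249 - -119\right) - 670699} = \frac{\left(-1006\right) \left(-693\right) + 1669}{\left(-1249 + 119\right) - 670699} = \frac{697158 + 1669}{-1130 - 670699} = \frac{698827}{-671829} = 698827 \left(- \frac{1}{671829}\right) = - \frac{698827}{671829}$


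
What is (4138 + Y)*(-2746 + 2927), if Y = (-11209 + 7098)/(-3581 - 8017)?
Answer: 8687390935/11598 ≈ 7.4904e+5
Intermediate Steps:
Y = 4111/11598 (Y = -4111/(-11598) = -4111*(-1/11598) = 4111/11598 ≈ 0.35446)
(4138 + Y)*(-2746 + 2927) = (4138 + 4111/11598)*(-2746 + 2927) = (47996635/11598)*181 = 8687390935/11598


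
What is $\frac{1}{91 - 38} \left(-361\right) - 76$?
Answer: $- \frac{4389}{53} \approx -82.811$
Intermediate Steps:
$\frac{1}{91 - 38} \left(-361\right) - 76 = \frac{1}{53} \left(-361\right) - 76 = - \frac{361}{53} - 76 = - \frac{4389}{53}$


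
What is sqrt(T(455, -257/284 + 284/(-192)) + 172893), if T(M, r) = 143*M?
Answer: sqrt(237958) ≈ 487.81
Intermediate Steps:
sqrt(T(455, -257/284 + 284/(-192)) + 172893) = sqrt(143*455 + 172893) = sqrt(65065 + 172893) = sqrt(237958)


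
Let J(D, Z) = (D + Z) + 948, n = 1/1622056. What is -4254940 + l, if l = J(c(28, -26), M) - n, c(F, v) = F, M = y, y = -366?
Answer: -6900761502481/1622056 ≈ -4.2543e+6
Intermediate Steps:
n = 1/1622056 ≈ 6.1650e-7
M = -366
J(D, Z) = 948 + D + Z
l = 989454159/1622056 (l = (948 + 28 - 366) - 1*1/1622056 = 610 - 1/1622056 = 989454159/1622056 ≈ 610.00)
-4254940 + l = -4254940 + 989454159/1622056 = -6900761502481/1622056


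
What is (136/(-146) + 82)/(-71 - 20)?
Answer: -5918/6643 ≈ -0.89086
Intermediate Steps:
(136/(-146) + 82)/(-71 - 20) = (136*(-1/146) + 82)/(-91) = -(-68/73 + 82)/91 = -1/91*5918/73 = -5918/6643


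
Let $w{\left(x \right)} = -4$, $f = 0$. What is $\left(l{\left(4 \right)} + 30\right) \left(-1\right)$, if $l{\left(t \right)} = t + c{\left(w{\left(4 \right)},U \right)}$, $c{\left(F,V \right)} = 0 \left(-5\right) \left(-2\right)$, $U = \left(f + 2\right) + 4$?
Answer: $-34$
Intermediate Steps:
$U = 6$ ($U = \left(0 + 2\right) + 4 = 2 + 4 = 6$)
$c{\left(F,V \right)} = 0$ ($c{\left(F,V \right)} = 0 \left(-2\right) = 0$)
$l{\left(t \right)} = t$ ($l{\left(t \right)} = t + 0 = t$)
$\left(l{\left(4 \right)} + 30\right) \left(-1\right) = \left(4 + 30\right) \left(-1\right) = 34 \left(-1\right) = -34$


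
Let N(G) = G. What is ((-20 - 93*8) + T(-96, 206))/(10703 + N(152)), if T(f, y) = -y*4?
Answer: -1588/10855 ≈ -0.14629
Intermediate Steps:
T(f, y) = -4*y
((-20 - 93*8) + T(-96, 206))/(10703 + N(152)) = ((-20 - 93*8) - 4*206)/(10703 + 152) = ((-20 - 744) - 824)/10855 = (-764 - 824)*(1/10855) = -1588*1/10855 = -1588/10855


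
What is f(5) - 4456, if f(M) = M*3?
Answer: -4441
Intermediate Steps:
f(M) = 3*M
f(5) - 4456 = 3*5 - 4456 = 15 - 4456 = -4441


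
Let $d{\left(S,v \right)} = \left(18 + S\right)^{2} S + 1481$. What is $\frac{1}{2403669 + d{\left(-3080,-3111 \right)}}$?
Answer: $- \frac{1}{28875194370} \approx -3.4632 \cdot 10^{-11}$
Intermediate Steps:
$d{\left(S,v \right)} = 1481 + S \left(18 + S\right)^{2}$ ($d{\left(S,v \right)} = S \left(18 + S\right)^{2} + 1481 = 1481 + S \left(18 + S\right)^{2}$)
$\frac{1}{2403669 + d{\left(-3080,-3111 \right)}} = \frac{1}{2403669 + \left(1481 - 3080 \left(18 - 3080\right)^{2}\right)} = \frac{1}{2403669 + \left(1481 - 3080 \left(-3062\right)^{2}\right)} = \frac{1}{2403669 + \left(1481 - 28877599520\right)} = \frac{1}{2403669 - 28877598039} = \frac{1}{-28875194370} = - \frac{1}{28875194370}$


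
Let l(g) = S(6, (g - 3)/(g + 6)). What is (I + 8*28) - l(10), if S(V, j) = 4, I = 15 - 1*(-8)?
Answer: 243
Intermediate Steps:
I = 23 (I = 15 + 8 = 23)
l(g) = 4
(I + 8*28) - l(10) = (23 + 8*28) - 1*4 = (23 + 224) - 4 = 247 - 4 = 243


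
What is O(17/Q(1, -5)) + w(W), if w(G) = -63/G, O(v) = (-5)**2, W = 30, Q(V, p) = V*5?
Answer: 229/10 ≈ 22.900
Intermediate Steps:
Q(V, p) = 5*V
O(v) = 25
O(17/Q(1, -5)) + w(W) = 25 - 63/30 = 25 - 63*1/30 = 25 - 21/10 = 229/10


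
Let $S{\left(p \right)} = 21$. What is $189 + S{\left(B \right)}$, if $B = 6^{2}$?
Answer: $210$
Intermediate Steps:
$B = 36$
$189 + S{\left(B \right)} = 189 + 21 = 210$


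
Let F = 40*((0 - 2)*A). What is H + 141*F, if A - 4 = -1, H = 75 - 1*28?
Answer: -33793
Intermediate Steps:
H = 47 (H = 75 - 28 = 47)
A = 3 (A = 4 - 1 = 3)
F = -240 (F = 40*((0 - 2)*3) = 40*(-2*3) = 40*(-6) = -240)
H + 141*F = 47 + 141*(-240) = 47 - 33840 = -33793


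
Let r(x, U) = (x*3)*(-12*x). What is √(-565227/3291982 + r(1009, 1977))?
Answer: 3*I*√44132367870339890522/3291982 ≈ 6054.0*I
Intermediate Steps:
r(x, U) = -36*x² (r(x, U) = (3*x)*(-12*x) = -36*x²)
√(-565227/3291982 + r(1009, 1977)) = √(-565227/3291982 - 36*1009²) = √(-565227*1/3291982 - 36*1018081) = √(-565227/3291982 - 36650916) = √(-120654156320739/3291982) = 3*I*√44132367870339890522/3291982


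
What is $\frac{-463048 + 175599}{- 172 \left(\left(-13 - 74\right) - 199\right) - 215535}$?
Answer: $\frac{287449}{166343} \approx 1.7281$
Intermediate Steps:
$\frac{-463048 + 175599}{- 172 \left(\left(-13 - 74\right) - 199\right) - 215535} = - \frac{287449}{- 172 \left(-87 - 199\right) - 215535} = - \frac{287449}{\left(-172\right) \left(-286\right) - 215535} = - \frac{287449}{49192 - 215535} = - \frac{287449}{-166343} = \left(-287449\right) \left(- \frac{1}{166343}\right) = \frac{287449}{166343}$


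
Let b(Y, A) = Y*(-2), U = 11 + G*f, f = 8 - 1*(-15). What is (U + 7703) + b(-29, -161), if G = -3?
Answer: 7703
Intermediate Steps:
f = 23 (f = 8 + 15 = 23)
U = -58 (U = 11 - 3*23 = 11 - 69 = -58)
b(Y, A) = -2*Y
(U + 7703) + b(-29, -161) = (-58 + 7703) - 2*(-29) = 7645 + 58 = 7703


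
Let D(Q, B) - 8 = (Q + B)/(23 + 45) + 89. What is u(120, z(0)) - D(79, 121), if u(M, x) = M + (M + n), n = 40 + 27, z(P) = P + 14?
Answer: 3520/17 ≈ 207.06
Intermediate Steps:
z(P) = 14 + P
n = 67
D(Q, B) = 97 + B/68 + Q/68 (D(Q, B) = 8 + ((Q + B)/(23 + 45) + 89) = 8 + ((B + Q)/68 + 89) = 8 + ((B + Q)*(1/68) + 89) = 8 + ((B/68 + Q/68) + 89) = 8 + (89 + B/68 + Q/68) = 97 + B/68 + Q/68)
u(M, x) = 67 + 2*M (u(M, x) = M + (M + 67) = M + (67 + M) = 67 + 2*M)
u(120, z(0)) - D(79, 121) = (67 + 2*120) - (97 + (1/68)*121 + (1/68)*79) = (67 + 240) - (97 + 121/68 + 79/68) = 307 - 1*1699/17 = 307 - 1699/17 = 3520/17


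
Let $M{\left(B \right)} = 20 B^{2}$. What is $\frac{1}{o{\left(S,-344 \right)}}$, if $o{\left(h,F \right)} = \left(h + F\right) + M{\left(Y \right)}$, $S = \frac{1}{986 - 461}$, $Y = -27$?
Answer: $\frac{525}{7473901} \approx 7.0244 \cdot 10^{-5}$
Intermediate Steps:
$S = \frac{1}{525} \approx 0.0019048$
$o{\left(h,F \right)} = 14580 + F + h$ ($o{\left(h,F \right)} = \left(h + F\right) + 20 \left(-27\right)^{2} = \left(F + h\right) + 20 \cdot 729 = \left(F + h\right) + 14580 = 14580 + F + h$)
$\frac{1}{o{\left(S,-344 \right)}} = \frac{1}{14580 - 344 + \frac{1}{525}} = \frac{1}{\frac{7473901}{525}} = \frac{525}{7473901}$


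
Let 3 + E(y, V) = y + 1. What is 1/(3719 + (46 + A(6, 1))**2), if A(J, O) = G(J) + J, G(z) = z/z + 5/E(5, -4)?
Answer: 9/60367 ≈ 0.00014909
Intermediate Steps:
E(y, V) = -2 + y (E(y, V) = -3 + (y + 1) = -3 + (1 + y) = -2 + y)
G(z) = 8/3 (G(z) = z/z + 5/(-2 + 5) = 1 + 5/3 = 8/3)
A(J, O) = 8/3 + J
1/(3719 + (46 + A(6, 1))**2) = 1/(3719 + (46 + (8/3 + 6))**2) = 1/(3719 + (46 + 26/3)**2) = 1/(3719 + (164/3)**2) = 1/(3719 + 26896/9) = 1/(60367/9) = 9/60367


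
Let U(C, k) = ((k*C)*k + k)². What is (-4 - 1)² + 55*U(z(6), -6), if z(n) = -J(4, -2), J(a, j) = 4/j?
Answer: 239605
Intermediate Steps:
z(n) = 2 (z(n) = -4/(-2) = -4*(-1)/2 = -1*(-2) = 2)
U(C, k) = (k + C*k²)² (U(C, k) = ((C*k)*k + k)² = (C*k² + k)² = (k + C*k²)²)
(-4 - 1)² + 55*U(z(6), -6) = (-4 - 1)² + 55*((-6)²*(1 + 2*(-6))²) = (-5)² + 55*(36*(1 - 12)²) = 25 + 55*(36*(-11)²) = 25 + 55*(36*121) = 25 + 55*4356 = 25 + 239580 = 239605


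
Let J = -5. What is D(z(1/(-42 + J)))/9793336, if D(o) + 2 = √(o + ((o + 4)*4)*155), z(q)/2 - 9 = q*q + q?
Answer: -1/4896668 + √30113390/460286792 ≈ 1.1718e-5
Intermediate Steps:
z(q) = 18 + 2*q + 2*q² (z(q) = 18 + 2*(q*q + q) = 18 + 2*(q² + q) = 18 + 2*(q + q²) = 18 + (2*q + 2*q²) = 18 + 2*q + 2*q²)
D(o) = -2 + √(2480 + 621*o) (D(o) = -2 + √(o + ((o + 4)*4)*155) = -2 + √(o + ((4 + o)*4)*155) = -2 + √(o + (16 + 4*o)*155) = -2 + √(o + (2480 + 620*o)) = -2 + √(2480 + 621*o))
D(z(1/(-42 + J)))/9793336 = (-2 + √(2480 + 621*(18 + 2/(-42 - 5) + 2*(1/(-42 - 5))²)))/9793336 = (-2 + √(2480 + 621*(18 + 2/(-47) + 2*(1/(-47))²)))*(1/9793336) = (-2 + √(2480 + 621*(18 + 2*(-1/47) + 2*(-1/47)²)))*(1/9793336) = (-2 + √(2480 + 621*(18 - 2/47 + 2*(1/2209))))*(1/9793336) = (-2 + √(2480 + 621*(18 - 2/47 + 2/2209)))*(1/9793336) = (-2 + √(2480 + 621*(39670/2209)))*(1/9793336) = (-2 + √(2480 + 24635070/2209))*(1/9793336) = (-2 + √(30113390/2209))*(1/9793336) = (-2 + √30113390/47)*(1/9793336) = -1/4896668 + √30113390/460286792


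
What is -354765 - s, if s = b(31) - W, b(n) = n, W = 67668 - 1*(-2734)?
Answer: -284394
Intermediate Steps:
W = 70402 (W = 67668 + 2734 = 70402)
s = -70371 (s = 31 - 1*70402 = 31 - 70402 = -70371)
-354765 - s = -354765 - 1*(-70371) = -354765 + 70371 = -284394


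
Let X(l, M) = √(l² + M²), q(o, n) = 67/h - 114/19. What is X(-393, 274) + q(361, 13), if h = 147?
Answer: -815/147 + 5*√9181 ≈ 473.54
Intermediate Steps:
q(o, n) = -815/147 (q(o, n) = 67/147 - 114/19 = 67*(1/147) - 114*1/19 = 67/147 - 6 = -815/147)
X(l, M) = √(M² + l²)
X(-393, 274) + q(361, 13) = √(274² + (-393)²) - 815/147 = √(75076 + 154449) - 815/147 = √229525 - 815/147 = 5*√9181 - 815/147 = -815/147 + 5*√9181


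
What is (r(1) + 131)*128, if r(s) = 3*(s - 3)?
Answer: 16000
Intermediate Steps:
r(s) = -9 + 3*s (r(s) = 3*(-3 + s) = -9 + 3*s)
(r(1) + 131)*128 = ((-9 + 3*1) + 131)*128 = ((-9 + 3) + 131)*128 = (-6 + 131)*128 = 125*128 = 16000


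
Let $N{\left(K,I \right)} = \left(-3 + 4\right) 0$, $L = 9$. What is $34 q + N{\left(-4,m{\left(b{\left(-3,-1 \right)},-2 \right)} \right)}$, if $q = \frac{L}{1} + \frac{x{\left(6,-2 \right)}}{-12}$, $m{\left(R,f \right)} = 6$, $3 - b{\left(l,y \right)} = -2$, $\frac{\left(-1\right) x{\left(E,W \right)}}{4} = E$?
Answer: $374$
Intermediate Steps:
$x{\left(E,W \right)} = - 4 E$
$b{\left(l,y \right)} = 5$ ($b{\left(l,y \right)} = 3 - -2 = 3 + 2 = 5$)
$N{\left(K,I \right)} = 0$ ($N{\left(K,I \right)} = 1 \cdot 0 = 0$)
$q = 11$ ($q = \frac{9}{1} + \frac{\left(-4\right) 6}{-12} = 9 \cdot 1 - -2 = 9 + 2 = 11$)
$34 q + N{\left(-4,m{\left(b{\left(-3,-1 \right)},-2 \right)} \right)} = 34 \cdot 11 + 0 = 374 + 0 = 374$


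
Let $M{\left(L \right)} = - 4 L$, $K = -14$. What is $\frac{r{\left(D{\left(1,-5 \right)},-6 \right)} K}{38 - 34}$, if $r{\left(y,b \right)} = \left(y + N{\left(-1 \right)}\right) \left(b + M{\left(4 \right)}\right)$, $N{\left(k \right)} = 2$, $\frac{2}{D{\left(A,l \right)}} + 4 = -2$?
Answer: $\frac{385}{3} \approx 128.33$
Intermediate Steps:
$D{\left(A,l \right)} = - \frac{1}{3}$ ($D{\left(A,l \right)} = \frac{2}{-4 - 2} = \frac{2}{-6} = 2 \left(- \frac{1}{6}\right) = - \frac{1}{3}$)
$r{\left(y,b \right)} = \left(-16 + b\right) \left(2 + y\right)$ ($r{\left(y,b \right)} = \left(y + 2\right) \left(b - 16\right) = \left(2 + y\right) \left(b - 16\right) = \left(2 + y\right) \left(-16 + b\right) = \left(-16 + b\right) \left(2 + y\right)$)
$\frac{r{\left(D{\left(1,-5 \right)},-6 \right)} K}{38 - 34} = \frac{\left(-32 - - \frac{16}{3} + 2 \left(-6\right) - -2\right) \left(-14\right)}{38 - 34} = \frac{\left(-32 + \frac{16}{3} - 12 + 2\right) \left(-14\right)}{4} = \left(- \frac{110}{3}\right) \left(-14\right) \frac{1}{4} = \frac{1540}{3} \cdot \frac{1}{4} = \frac{385}{3}$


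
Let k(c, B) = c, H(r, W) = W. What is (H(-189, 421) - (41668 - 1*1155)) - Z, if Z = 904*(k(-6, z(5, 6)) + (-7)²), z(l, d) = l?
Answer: -78964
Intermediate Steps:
Z = 38872 (Z = 904*(-6 + (-7)²) = 904*(-6 + 49) = 904*43 = 38872)
(H(-189, 421) - (41668 - 1*1155)) - Z = (421 - (41668 - 1*1155)) - 1*38872 = (421 - (41668 - 1155)) - 38872 = (421 - 1*40513) - 38872 = (421 - 40513) - 38872 = -40092 - 38872 = -78964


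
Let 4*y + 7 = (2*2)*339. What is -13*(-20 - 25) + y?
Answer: 3689/4 ≈ 922.25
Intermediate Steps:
y = 1349/4 (y = -7/4 + ((2*2)*339)/4 = -7/4 + (4*339)/4 = -7/4 + (¼)*1356 = -7/4 + 339 = 1349/4 ≈ 337.25)
-13*(-20 - 25) + y = -13*(-20 - 25) + 1349/4 = -13*(-45) + 1349/4 = 585 + 1349/4 = 3689/4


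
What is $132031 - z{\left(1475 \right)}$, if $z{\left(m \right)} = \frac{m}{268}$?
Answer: $\frac{35382833}{268} \approx 1.3203 \cdot 10^{5}$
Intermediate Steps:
$z{\left(m \right)} = \frac{m}{268}$ ($z{\left(m \right)} = m \frac{1}{268} = \frac{m}{268}$)
$132031 - z{\left(1475 \right)} = 132031 - \frac{1}{268} \cdot 1475 = 132031 - \frac{1475}{268} = \frac{35382833}{268}$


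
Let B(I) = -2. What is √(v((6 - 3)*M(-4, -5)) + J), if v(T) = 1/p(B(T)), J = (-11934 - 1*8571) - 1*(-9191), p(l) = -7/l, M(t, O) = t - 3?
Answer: 2*I*√138593/7 ≈ 106.37*I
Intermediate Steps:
M(t, O) = -3 + t
J = -11314 (J = (-11934 - 8571) + 9191 = -20505 + 9191 = -11314)
v(T) = 2/7 (v(T) = 1/(-7/(-2)) = 1/(-7*(-½)) = 1/(7/2) = 2/7)
√(v((6 - 3)*M(-4, -5)) + J) = √(2/7 - 11314) = √(-79196/7) = 2*I*√138593/7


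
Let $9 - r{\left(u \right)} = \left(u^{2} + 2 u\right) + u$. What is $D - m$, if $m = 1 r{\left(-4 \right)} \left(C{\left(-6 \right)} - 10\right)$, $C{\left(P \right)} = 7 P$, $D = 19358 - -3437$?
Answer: $23055$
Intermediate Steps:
$r{\left(u \right)} = 9 - u^{2} - 3 u$ ($r{\left(u \right)} = 9 - \left(\left(u^{2} + 2 u\right) + u\right) = 9 - \left(u^{2} + 3 u\right) = 9 - u^{2} - 3 u$)
$D = 22795$ ($D = 19358 + 3437 = 22795$)
$m = -260$ ($m = 1 \left(9 - \left(-4\right)^{2} - -12\right) \left(7 \left(-6\right) - 10\right) = 1 \left(9 - 16 + 12\right) \left(-42 - 10\right) = 1 \left(9 - 16 + 12\right) \left(-52\right) = 1 \cdot 5 \left(-52\right) = 5 \left(-52\right) = -260$)
$D - m = 22795 - -260 = 22795 + 260 = 23055$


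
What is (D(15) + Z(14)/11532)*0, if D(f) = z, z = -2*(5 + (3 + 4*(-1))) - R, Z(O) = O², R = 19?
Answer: 0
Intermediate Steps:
z = -27 (z = -2*(5 + (3 + 4*(-1))) - 1*19 = -2*(5 + (3 - 4)) - 19 = -2*(5 - 1) - 19 = -2*4 - 19 = -8 - 19 = -27)
D(f) = -27
(D(15) + Z(14)/11532)*0 = (-27 + 14²/11532)*0 = (-27 + 196*(1/11532))*0 = (-27 + 49/2883)*0 = -77792/2883*0 = 0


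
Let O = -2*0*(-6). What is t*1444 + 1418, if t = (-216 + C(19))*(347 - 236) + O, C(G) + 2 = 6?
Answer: -33978790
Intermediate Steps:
C(G) = 4 (C(G) = -2 + 6 = 4)
O = 0 (O = 0*(-6) = 0)
t = -23532 (t = (-216 + 4)*(347 - 236) + 0 = -212*111 + 0 = -23532 + 0 = -23532)
t*1444 + 1418 = -23532*1444 + 1418 = -33980208 + 1418 = -33978790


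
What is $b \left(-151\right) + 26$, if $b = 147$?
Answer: $-22171$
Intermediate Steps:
$b \left(-151\right) + 26 = 147 \left(-151\right) + 26 = -22197 + 26 = -22171$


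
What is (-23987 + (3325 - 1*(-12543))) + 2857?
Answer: -5262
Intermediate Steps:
(-23987 + (3325 - 1*(-12543))) + 2857 = (-23987 + (3325 + 12543)) + 2857 = (-23987 + 15868) + 2857 = -8119 + 2857 = -5262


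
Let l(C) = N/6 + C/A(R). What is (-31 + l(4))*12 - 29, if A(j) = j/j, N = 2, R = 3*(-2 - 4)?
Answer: -349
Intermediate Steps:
R = -18 (R = 3*(-6) = -18)
A(j) = 1
l(C) = ⅓ + C (l(C) = 2/6 + C/1 = 2*(⅙) + C*1 = ⅓ + C)
(-31 + l(4))*12 - 29 = (-31 + (⅓ + 4))*12 - 29 = (-31 + 13/3)*12 - 29 = -80/3*12 - 29 = -320 - 29 = -349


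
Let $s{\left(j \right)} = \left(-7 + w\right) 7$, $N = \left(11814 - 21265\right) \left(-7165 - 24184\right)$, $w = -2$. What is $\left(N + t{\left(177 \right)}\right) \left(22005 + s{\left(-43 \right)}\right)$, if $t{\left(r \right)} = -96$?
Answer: $6500960466426$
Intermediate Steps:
$N = 296279399$ ($N = \left(-9451\right) \left(-31349\right) = 296279399$)
$s{\left(j \right)} = -63$ ($s{\left(j \right)} = \left(-7 - 2\right) 7 = \left(-9\right) 7 = -63$)
$\left(N + t{\left(177 \right)}\right) \left(22005 + s{\left(-43 \right)}\right) = \left(296279399 - 96\right) \left(22005 - 63\right) = 296279303 \cdot 21942 = 6500960466426$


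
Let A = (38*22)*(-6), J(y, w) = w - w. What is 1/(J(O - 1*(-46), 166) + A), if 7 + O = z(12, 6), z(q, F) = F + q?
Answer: -1/5016 ≈ -0.00019936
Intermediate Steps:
O = 11 (O = -7 + (6 + 12) = -7 + 18 = 11)
J(y, w) = 0
A = -5016 (A = 836*(-6) = -5016)
1/(J(O - 1*(-46), 166) + A) = 1/(0 - 5016) = 1/(-5016) = -1/5016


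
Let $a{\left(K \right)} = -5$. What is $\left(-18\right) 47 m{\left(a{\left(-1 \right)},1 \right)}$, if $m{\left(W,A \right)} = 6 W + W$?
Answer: $29610$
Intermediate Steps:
$m{\left(W,A \right)} = 7 W$
$\left(-18\right) 47 m{\left(a{\left(-1 \right)},1 \right)} = \left(-18\right) 47 \cdot 7 \left(-5\right) = \left(-846\right) \left(-35\right) = 29610$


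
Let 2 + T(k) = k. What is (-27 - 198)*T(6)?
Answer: -900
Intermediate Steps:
T(k) = -2 + k
(-27 - 198)*T(6) = (-27 - 198)*(-2 + 6) = -225*4 = -900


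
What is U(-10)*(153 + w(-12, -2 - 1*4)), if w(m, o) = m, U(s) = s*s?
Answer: 14100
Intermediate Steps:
U(s) = s²
U(-10)*(153 + w(-12, -2 - 1*4)) = (-10)²*(153 - 12) = 100*141 = 14100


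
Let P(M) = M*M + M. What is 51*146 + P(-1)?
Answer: 7446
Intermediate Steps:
P(M) = M + M² (P(M) = M² + M = M + M²)
51*146 + P(-1) = 51*146 - (1 - 1) = 7446 - 1*0 = 7446 + 0 = 7446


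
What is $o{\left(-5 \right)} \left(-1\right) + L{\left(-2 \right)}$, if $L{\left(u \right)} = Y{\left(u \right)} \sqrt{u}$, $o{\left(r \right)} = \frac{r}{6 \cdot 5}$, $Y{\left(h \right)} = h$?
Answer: $\frac{1}{6} - 2 i \sqrt{2} \approx 0.16667 - 2.8284 i$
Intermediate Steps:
$o{\left(r \right)} = \frac{r}{30}$
$L{\left(u \right)} = u^{\frac{3}{2}}$ ($L{\left(u \right)} = u \sqrt{u} = u^{\frac{3}{2}}$)
$o{\left(-5 \right)} \left(-1\right) + L{\left(-2 \right)} = \frac{1}{30} \left(-5\right) \left(-1\right) + \left(-2\right)^{\frac{3}{2}} = \left(- \frac{1}{6}\right) \left(-1\right) - 2 i \sqrt{2} = \frac{1}{6} - 2 i \sqrt{2}$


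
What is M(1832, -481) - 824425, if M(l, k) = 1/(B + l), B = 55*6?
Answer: -1782406849/2162 ≈ -8.2443e+5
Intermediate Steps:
B = 330
M(l, k) = 1/(330 + l)
M(1832, -481) - 824425 = 1/(330 + 1832) - 824425 = 1/2162 - 824425 = -1782406849/2162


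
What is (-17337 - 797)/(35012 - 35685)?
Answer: 18134/673 ≈ 26.945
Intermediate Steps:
(-17337 - 797)/(35012 - 35685) = -18134/(-673) = -18134*(-1/673) = 18134/673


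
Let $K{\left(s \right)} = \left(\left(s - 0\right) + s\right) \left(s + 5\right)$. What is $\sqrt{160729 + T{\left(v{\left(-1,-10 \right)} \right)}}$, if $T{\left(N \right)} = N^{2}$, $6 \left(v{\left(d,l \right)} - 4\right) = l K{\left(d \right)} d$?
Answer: $\frac{\sqrt{1447345}}{3} \approx 401.02$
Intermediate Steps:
$K{\left(s \right)} = 2 s \left(5 + s\right)$ ($K{\left(s \right)} = \left(\left(s + 0\right) + s\right) \left(5 + s\right) = \left(s + s\right) \left(5 + s\right) = 2 s \left(5 + s\right)$)
$v{\left(d,l \right)} = 4 + \frac{l d^{2} \left(5 + d\right)}{3}$ ($v{\left(d,l \right)} = 4 + \frac{l 2 d \left(5 + d\right) d}{6} = 4 + \frac{2 d l \left(5 + d\right) d}{6} = 4 + \frac{2 l d^{2} \left(5 + d\right)}{6} = 4 + \frac{l d^{2} \left(5 + d\right)}{3}$)
$\sqrt{160729 + T{\left(v{\left(-1,-10 \right)} \right)}} = \sqrt{160729 + \left(4 + \frac{1}{3} \left(-10\right) \left(-1\right)^{2} \left(5 - 1\right)\right)^{2}} = \sqrt{160729 + \left(4 + \frac{1}{3} \left(-10\right) 1 \cdot 4\right)^{2}} = \sqrt{160729 + \left(4 - \frac{40}{3}\right)^{2}} = \sqrt{160729 + \left(- \frac{28}{3}\right)^{2}} = \sqrt{160729 + \frac{784}{9}} = \sqrt{\frac{1447345}{9}} = \frac{\sqrt{1447345}}{3}$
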